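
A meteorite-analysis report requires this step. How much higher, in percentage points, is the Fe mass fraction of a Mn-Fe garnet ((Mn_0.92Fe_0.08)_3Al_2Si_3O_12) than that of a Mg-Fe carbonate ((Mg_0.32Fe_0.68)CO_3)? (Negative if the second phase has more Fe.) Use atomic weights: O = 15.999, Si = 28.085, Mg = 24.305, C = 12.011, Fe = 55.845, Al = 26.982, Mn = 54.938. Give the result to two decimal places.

First mineral: 13.403 g Fe in 495.239 g formula = 2.71 wt% Fe.
Second mineral: 37.975 g Fe in 105.760 g formula = 35.91 wt% Fe.
2.71% − 35.91% gives a difference of -33.20 percentage points.

-33.20 percentage points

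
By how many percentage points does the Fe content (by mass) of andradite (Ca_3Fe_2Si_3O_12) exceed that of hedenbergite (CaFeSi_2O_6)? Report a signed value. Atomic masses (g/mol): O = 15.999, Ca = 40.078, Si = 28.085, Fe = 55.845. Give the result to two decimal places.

First mineral: 111.690 g Fe in 508.167 g formula = 21.98 wt% Fe.
Second mineral: 55.845 g Fe in 248.087 g formula = 22.51 wt% Fe.
21.98% − 22.51% gives a difference of -0.53 percentage points.

-0.53 percentage points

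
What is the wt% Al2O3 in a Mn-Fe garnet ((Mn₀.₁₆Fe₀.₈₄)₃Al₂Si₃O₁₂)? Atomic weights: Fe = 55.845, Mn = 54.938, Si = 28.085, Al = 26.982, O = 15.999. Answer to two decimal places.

20.50 wt%

Formula mass = 497.307 g/mol.
2 Al → 1.0000 mol Al2O3 per formula unit; M(Al2O3) = 101.961, so Al2O3 mass = 101.961 g.
101.961/497.307 × 100 = 20.50 wt%.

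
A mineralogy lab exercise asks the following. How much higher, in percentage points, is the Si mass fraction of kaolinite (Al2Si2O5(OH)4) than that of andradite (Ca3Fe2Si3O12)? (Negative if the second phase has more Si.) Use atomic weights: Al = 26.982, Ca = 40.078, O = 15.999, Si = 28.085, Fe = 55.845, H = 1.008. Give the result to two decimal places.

Si in Al2Si2O5(OH)4: molar mass 258.157 g/mol; 2×28.085 = 56.170 g → 21.76 wt%.
Si in Ca3Fe2Si3O12: molar mass 508.167 g/mol; 3×28.085 = 84.255 g → 16.58 wt%.
Difference = 21.76 − 16.58 = 5.18 percentage points.

5.18 percentage points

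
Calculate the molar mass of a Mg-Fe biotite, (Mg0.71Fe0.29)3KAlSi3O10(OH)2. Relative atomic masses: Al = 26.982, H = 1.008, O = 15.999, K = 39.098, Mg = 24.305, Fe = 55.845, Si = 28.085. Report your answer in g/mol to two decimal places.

The formula mass is the sum 2.13·24.305 + 0.87·55.845 + 1·39.098 + 1·26.982 + 3·28.085 + 12·15.999 + 2·1.008.

444.69 g/mol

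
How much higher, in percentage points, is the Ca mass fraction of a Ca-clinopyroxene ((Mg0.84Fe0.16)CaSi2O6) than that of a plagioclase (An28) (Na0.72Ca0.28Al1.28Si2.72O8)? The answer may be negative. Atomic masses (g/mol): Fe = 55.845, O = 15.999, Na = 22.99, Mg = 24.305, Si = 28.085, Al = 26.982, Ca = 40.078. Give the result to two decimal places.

First mineral: 40.078 g Ca in 221.593 g formula = 18.09 wt% Ca.
Second mineral: 11.222 g Ca in 266.695 g formula = 4.21 wt% Ca.
18.09% − 4.21% gives a difference of 13.88 percentage points.

13.88 percentage points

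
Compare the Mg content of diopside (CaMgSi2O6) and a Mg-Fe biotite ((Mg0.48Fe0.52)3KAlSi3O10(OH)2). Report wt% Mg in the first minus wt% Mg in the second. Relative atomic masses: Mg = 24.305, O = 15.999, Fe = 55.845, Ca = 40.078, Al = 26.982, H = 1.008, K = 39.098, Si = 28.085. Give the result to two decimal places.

3.72 percentage points

First mineral: 24.305 g Mg in 216.547 g formula = 11.22 wt% Mg.
Second mineral: 34.999 g Mg in 466.456 g formula = 7.50 wt% Mg.
11.22% − 7.50% gives a difference of 3.72 percentage points.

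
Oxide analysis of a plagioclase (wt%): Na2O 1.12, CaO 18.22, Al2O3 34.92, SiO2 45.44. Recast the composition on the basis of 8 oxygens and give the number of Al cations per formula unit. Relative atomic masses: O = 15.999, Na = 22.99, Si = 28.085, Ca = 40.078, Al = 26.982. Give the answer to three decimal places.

1.901 Al apfu

Na2O: 1.12/61.979 = 0.01807 mol → 0.03614 mol Na, 0.01807 mol O.
CaO: 18.22/56.077 = 0.32491 mol → 0.32491 mol Ca, 0.32491 mol O.
Al2O3: 34.92/101.961 = 0.34248 mol → 0.68496 mol Al, 1.02744 mol O.
SiO2: 45.44/60.083 = 0.75629 mol → 0.75629 mol Si, 1.51258 mol O.
Total oxygen = 2.88300 mol. Normalization factor = 8/2.88300 = 2.77489.
Al per 8 O = 0.68496 × 2.77489 = 1.901.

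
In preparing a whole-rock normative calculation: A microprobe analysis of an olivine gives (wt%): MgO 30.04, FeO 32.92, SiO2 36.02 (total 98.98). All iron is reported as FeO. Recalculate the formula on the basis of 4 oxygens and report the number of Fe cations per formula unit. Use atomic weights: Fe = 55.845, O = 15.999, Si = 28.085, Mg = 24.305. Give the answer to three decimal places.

0.763 Fe apfu

MgO (M=40.304): mol = 0.74534; Mg = 0.74534, O = 0.74534.
FeO (M=71.844): mol = 0.45822; Fe = 0.45822, O = 0.45822.
SiO2 (M=60.083): mol = 0.59950; Si = 0.59950, O = 1.19900.
ΣO = 2.40256; factor = 4/ΣO = 1.66489.
Fe apfu = 0.45822 × 1.66489 = 0.763.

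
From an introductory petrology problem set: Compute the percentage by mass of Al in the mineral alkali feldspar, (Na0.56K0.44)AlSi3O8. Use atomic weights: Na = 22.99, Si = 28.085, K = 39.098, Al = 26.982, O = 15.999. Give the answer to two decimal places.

10.02 mass %

Molar mass of (Na0.56K0.44)AlSi3O8: 0.56·22.99 + 0.44·39.098 + 1·26.982 + 3·28.085 + 8·15.999 = 269.307 g/mol.
Mass of Al per formula unit: 1 × 26.982 = 26.982 g.
Weight fraction Al = 26.982 / 269.307 = 0.1002.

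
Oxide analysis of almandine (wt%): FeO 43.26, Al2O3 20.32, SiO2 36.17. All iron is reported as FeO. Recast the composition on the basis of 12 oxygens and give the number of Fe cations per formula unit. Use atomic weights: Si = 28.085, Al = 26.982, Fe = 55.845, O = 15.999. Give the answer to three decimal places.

43.26 wt% FeO ÷ 71.844 g/mol = 0.60214 mol, giving 0.60214 Fe and 0.60214 O.
20.32 wt% Al2O3 ÷ 101.961 g/mol = 0.19929 mol, giving 0.39858 Al and 0.59787 O.
36.17 wt% SiO2 ÷ 60.083 g/mol = 0.60200 mol, giving 0.60200 Si and 1.20400 O.
Oxygen sums to 2.40401; scaling by 12/2.40401 = 4.99166 puts the formula on 12 O.
Fe: 0.60214 × 4.99166 = 3.006 atoms per formula unit.

3.006 Fe apfu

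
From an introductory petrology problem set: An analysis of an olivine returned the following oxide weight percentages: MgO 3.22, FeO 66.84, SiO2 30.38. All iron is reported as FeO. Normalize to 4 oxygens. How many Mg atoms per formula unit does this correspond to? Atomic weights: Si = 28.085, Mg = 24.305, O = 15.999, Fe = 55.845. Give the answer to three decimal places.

MgO (M=40.304): mol = 0.07989; Mg = 0.07989, O = 0.07989.
FeO (M=71.844): mol = 0.93035; Fe = 0.93035, O = 0.93035.
SiO2 (M=60.083): mol = 0.50563; Si = 0.50563, O = 1.01126.
ΣO = 2.02150; factor = 4/ΣO = 1.97873.
Mg apfu = 0.07989 × 1.97873 = 0.158.

0.158 Mg apfu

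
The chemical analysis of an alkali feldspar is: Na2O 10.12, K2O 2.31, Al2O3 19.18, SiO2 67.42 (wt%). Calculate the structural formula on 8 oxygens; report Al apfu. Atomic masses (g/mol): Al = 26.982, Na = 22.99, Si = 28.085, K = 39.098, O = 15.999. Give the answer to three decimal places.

1.004 Al apfu

Na2O (M=61.979): mol = 0.16328; Na = 0.32656, O = 0.16328.
K2O (M=94.195): mol = 0.02452; K = 0.04904, O = 0.02452.
Al2O3 (M=101.961): mol = 0.18811; Al = 0.37622, O = 0.56433.
SiO2 (M=60.083): mol = 1.12211; Si = 1.12211, O = 2.24422.
ΣO = 2.99635; factor = 8/ΣO = 2.66992.
Al apfu = 0.37622 × 2.66992 = 1.004.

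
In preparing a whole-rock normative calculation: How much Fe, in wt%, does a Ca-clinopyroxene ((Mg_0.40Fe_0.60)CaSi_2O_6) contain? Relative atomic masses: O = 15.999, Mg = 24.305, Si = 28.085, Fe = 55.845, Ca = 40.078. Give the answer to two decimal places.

14.23 wt%

M((Mg_0.40Fe_0.60)CaSi_2O_6) = 235.471 g/mol.
Fe contributes 0.60 × 55.845 = 33.507 g per mole.
33.507/235.471 = 0.1423 → 14.23%.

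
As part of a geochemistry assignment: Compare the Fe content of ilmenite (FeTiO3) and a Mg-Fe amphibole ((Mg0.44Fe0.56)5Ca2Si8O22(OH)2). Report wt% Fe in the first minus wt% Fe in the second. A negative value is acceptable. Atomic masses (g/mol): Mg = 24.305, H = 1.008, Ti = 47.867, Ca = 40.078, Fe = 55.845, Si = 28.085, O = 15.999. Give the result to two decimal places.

19.45 percentage points

Fe in FeTiO3: molar mass 151.709 g/mol; 1×55.845 = 55.845 g → 36.81 wt%.
Fe in (Mg0.44Fe0.56)5Ca2Si8O22(OH)2: molar mass 900.665 g/mol; 2.80×55.845 = 156.366 g → 17.36 wt%.
Difference = 36.81 − 17.36 = 19.45 percentage points.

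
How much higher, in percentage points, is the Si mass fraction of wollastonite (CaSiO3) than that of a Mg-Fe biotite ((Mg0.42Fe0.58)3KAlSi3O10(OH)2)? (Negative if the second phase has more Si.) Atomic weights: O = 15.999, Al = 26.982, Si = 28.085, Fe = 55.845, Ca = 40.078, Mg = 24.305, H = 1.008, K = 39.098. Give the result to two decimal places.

Si in CaSiO3: molar mass 116.160 g/mol; 1×28.085 = 28.085 g → 24.18 wt%.
Si in (Mg0.42Fe0.58)3KAlSi3O10(OH)2: molar mass 472.134 g/mol; 3×28.085 = 84.255 g → 17.85 wt%.
Difference = 24.18 − 17.85 = 6.33 percentage points.

6.33 percentage points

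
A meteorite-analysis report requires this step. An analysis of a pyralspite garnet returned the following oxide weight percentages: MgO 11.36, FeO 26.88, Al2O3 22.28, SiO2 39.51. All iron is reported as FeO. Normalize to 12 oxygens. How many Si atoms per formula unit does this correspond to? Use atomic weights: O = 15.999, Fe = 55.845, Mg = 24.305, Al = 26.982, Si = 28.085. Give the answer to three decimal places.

3.004 Si apfu

MgO: 11.36/40.304 = 0.28186 mol → 0.28186 mol Mg, 0.28186 mol O.
FeO: 26.88/71.844 = 0.37414 mol → 0.37414 mol Fe, 0.37414 mol O.
Al2O3: 22.28/101.961 = 0.21851 mol → 0.43702 mol Al, 0.65553 mol O.
SiO2: 39.51/60.083 = 0.65759 mol → 0.65759 mol Si, 1.31518 mol O.
Total oxygen = 2.62671 mol. Normalization factor = 12/2.62671 = 4.56845.
Si per 12 O = 0.65759 × 4.56845 = 3.004.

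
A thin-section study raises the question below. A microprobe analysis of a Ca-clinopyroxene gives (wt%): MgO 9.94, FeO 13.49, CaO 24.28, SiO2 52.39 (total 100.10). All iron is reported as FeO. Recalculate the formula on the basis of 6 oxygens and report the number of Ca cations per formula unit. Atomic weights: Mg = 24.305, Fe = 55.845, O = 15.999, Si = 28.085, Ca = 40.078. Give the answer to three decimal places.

0.995 Ca apfu

MgO (M=40.304): mol = 0.24663; Mg = 0.24663, O = 0.24663.
FeO (M=71.844): mol = 0.18777; Fe = 0.18777, O = 0.18777.
CaO (M=56.077): mol = 0.43298; Ca = 0.43298, O = 0.43298.
SiO2 (M=60.083): mol = 0.87196; Si = 0.87196, O = 1.74392.
ΣO = 2.61130; factor = 6/ΣO = 2.29771.
Ca apfu = 0.43298 × 2.29771 = 0.995.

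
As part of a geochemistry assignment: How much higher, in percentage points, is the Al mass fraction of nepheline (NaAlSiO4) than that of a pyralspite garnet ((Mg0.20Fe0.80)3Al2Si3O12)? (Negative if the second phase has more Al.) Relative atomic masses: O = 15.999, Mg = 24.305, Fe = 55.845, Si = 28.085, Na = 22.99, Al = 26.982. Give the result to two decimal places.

7.72 percentage points

First mineral: 26.982 g Al in 142.053 g formula = 18.99 wt% Al.
Second mineral: 53.964 g Al in 478.818 g formula = 11.27 wt% Al.
18.99% − 11.27% gives a difference of 7.72 percentage points.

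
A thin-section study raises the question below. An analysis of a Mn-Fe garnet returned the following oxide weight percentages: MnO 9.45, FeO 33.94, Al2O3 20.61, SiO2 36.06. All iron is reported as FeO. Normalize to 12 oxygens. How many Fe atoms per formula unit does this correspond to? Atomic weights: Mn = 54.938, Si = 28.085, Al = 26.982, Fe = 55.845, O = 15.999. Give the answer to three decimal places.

2.350 Fe apfu

9.45 wt% MnO ÷ 70.937 g/mol = 0.13322 mol, giving 0.13322 Mn and 0.13322 O.
33.94 wt% FeO ÷ 71.844 g/mol = 0.47241 mol, giving 0.47241 Fe and 0.47241 O.
20.61 wt% Al2O3 ÷ 101.961 g/mol = 0.20214 mol, giving 0.40428 Al and 0.60642 O.
36.06 wt% SiO2 ÷ 60.083 g/mol = 0.60017 mol, giving 0.60017 Si and 1.20034 O.
Oxygen sums to 2.41239; scaling by 12/2.41239 = 4.97432 puts the formula on 12 O.
Fe: 0.47241 × 4.97432 = 2.350 atoms per formula unit.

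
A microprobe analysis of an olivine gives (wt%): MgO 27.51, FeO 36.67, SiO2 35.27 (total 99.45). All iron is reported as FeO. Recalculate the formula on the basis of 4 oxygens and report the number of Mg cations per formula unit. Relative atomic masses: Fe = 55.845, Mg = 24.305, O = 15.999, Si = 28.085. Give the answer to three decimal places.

1.153 Mg apfu

27.51 wt% MgO ÷ 40.304 g/mol = 0.68256 mol, giving 0.68256 Mg and 0.68256 O.
36.67 wt% FeO ÷ 71.844 g/mol = 0.51041 mol, giving 0.51041 Fe and 0.51041 O.
35.27 wt% SiO2 ÷ 60.083 g/mol = 0.58702 mol, giving 0.58702 Si and 1.17404 O.
Oxygen sums to 2.36701; scaling by 4/2.36701 = 1.68990 puts the formula on 4 O.
Mg: 0.68256 × 1.68990 = 1.153 atoms per formula unit.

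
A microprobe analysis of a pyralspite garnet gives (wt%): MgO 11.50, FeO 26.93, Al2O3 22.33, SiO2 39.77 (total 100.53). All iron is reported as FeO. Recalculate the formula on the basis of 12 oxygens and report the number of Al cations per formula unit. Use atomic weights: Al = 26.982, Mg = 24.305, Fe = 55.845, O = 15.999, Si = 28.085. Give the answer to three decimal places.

MgO (M=40.304): mol = 0.28533; Mg = 0.28533, O = 0.28533.
FeO (M=71.844): mol = 0.37484; Fe = 0.37484, O = 0.37484.
Al2O3 (M=101.961): mol = 0.21901; Al = 0.43802, O = 0.65703.
SiO2 (M=60.083): mol = 0.66192; Si = 0.66192, O = 1.32384.
ΣO = 2.64104; factor = 12/ΣO = 4.54366.
Al apfu = 0.43802 × 4.54366 = 1.990.

1.990 Al apfu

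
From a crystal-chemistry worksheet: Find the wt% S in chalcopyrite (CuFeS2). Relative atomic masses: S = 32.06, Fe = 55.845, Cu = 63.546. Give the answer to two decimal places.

34.94 mass %

M(CuFeS2) = 183.511 g/mol.
S contributes 2 × 32.06 = 64.120 g per mole.
64.120/183.511 = 0.3494 → 34.94%.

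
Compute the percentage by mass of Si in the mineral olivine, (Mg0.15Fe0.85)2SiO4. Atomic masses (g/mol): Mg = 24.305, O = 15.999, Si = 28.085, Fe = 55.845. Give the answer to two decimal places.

M((Mg0.15Fe0.85)2SiO4) = 194.309 g/mol.
Si contributes 1 × 28.085 = 28.085 g per mole.
28.085/194.309 = 0.1445 → 14.45%.

14.45 weight percent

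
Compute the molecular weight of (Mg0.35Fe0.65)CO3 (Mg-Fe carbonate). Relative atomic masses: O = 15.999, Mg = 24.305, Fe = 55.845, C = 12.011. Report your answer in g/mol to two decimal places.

The formula mass is the sum 0.35×24.305 + 0.65×55.845 + 1×12.011 + 3×15.999.

104.81 g/mol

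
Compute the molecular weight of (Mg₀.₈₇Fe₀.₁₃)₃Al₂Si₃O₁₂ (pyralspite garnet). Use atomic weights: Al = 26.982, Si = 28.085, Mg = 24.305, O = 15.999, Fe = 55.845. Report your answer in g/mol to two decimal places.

415.42 g/mol

The formula mass is the sum 2.61×24.305 + 0.39×55.845 + 2×26.982 + 3×28.085 + 12×15.999.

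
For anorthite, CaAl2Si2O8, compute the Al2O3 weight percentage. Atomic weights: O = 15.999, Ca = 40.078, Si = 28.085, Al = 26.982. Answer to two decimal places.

36.65 wt%

Formula mass = 278.204 g/mol.
2 Al → 1.0000 mol Al2O3 per formula unit; M(Al2O3) = 101.961, so Al2O3 mass = 101.961 g.
101.961/278.204 × 100 = 36.65 wt%.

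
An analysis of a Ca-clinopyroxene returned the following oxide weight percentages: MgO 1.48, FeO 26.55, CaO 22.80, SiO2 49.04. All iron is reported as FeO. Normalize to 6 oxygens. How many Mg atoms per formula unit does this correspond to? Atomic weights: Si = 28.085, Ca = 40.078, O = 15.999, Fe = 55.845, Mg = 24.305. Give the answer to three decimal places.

MgO (M=40.304): mol = 0.03672; Mg = 0.03672, O = 0.03672.
FeO (M=71.844): mol = 0.36955; Fe = 0.36955, O = 0.36955.
CaO (M=56.077): mol = 0.40658; Ca = 0.40658, O = 0.40658.
SiO2 (M=60.083): mol = 0.81620; Si = 0.81620, O = 1.63240.
ΣO = 2.44525; factor = 6/ΣO = 2.45374.
Mg apfu = 0.03672 × 2.45374 = 0.090.

0.090 Mg apfu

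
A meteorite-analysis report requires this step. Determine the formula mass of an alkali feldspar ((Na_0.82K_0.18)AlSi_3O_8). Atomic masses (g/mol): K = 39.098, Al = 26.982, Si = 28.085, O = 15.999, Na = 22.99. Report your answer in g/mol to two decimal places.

265.12 g/mol

The formula mass is the sum 0.82(22.99) + 0.18(39.098) + 1(26.982) + 3(28.085) + 8(15.999).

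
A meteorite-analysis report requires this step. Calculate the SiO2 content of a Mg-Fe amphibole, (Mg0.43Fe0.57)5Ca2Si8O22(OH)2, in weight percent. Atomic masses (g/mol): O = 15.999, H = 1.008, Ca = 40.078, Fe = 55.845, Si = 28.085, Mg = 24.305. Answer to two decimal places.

53.27 wt%

M((Mg0.43Fe0.57)5Ca2Si8O22(OH)2) = 902.242 g/mol; M(SiO2) = 60.083 g/mol.
Moles SiO2 per formula unit = 8 Si ÷ 1 = 8.0000.
SiO2 fraction = (8.0000 × 60.083) / 902.242 = 480.664/902.242 = 0.5327.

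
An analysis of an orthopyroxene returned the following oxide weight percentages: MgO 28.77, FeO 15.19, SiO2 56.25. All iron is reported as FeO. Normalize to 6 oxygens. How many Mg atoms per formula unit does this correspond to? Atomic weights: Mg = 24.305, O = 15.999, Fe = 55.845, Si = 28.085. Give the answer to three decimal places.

MgO: 28.77/40.304 = 0.71382 mol → 0.71382 mol Mg, 0.71382 mol O.
FeO: 15.19/71.844 = 0.21143 mol → 0.21143 mol Fe, 0.21143 mol O.
SiO2: 56.25/60.083 = 0.93620 mol → 0.93620 mol Si, 1.87240 mol O.
Total oxygen = 2.79765 mol. Normalization factor = 6/2.79765 = 2.14466.
Mg per 6 O = 0.71382 × 2.14466 = 1.531.

1.531 Mg apfu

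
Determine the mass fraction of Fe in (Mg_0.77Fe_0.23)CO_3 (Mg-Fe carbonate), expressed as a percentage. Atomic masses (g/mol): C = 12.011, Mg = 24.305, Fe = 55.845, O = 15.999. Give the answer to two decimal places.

14.03 wt%

Molar mass of (Mg_0.77Fe_0.23)CO_3: 0.77*24.305 + 0.23*55.845 + 1*12.011 + 3*15.999 = 91.567 g/mol.
Mass of Fe per formula unit: 0.23 × 55.845 = 12.844 g.
Weight fraction Fe = 12.844 / 91.567 = 0.1403.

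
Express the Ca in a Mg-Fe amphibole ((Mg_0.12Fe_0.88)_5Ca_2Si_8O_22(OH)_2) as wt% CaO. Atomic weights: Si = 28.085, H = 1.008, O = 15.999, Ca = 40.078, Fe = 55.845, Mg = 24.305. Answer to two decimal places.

Molar mass of (Mg_0.12Fe_0.88)_5Ca_2Si_8O_22(OH)_2 = 0.60×24.305 + 4.40×55.845 + 2×40.078 + 8×28.085 + 24×15.999 + 2×1.008 = 951.129 g/mol.
Each formula unit contains 2 Ca, equivalent to 2/1 = 2.0000 mol CaO.
M(CaO) = 1×40.078 + 1×15.999 = 56.077 g/mol.
Mass of CaO per formula unit = 2.0000 × 56.077 = 112.154 g.
CaO wt% = 112.154 / 951.129 × 100 = 11.79%.

11.79 wt%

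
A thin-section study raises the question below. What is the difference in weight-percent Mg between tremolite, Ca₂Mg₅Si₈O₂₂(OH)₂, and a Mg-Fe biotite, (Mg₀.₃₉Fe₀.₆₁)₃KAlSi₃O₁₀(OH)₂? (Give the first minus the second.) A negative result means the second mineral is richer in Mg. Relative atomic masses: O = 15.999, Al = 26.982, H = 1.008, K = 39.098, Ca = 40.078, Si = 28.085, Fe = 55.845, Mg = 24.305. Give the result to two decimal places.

First mineral: 121.525 g Mg in 812.353 g formula = 14.96 wt% Mg.
Second mineral: 28.437 g Mg in 474.972 g formula = 5.99 wt% Mg.
14.96% − 5.99% gives a difference of 8.97 percentage points.

8.97 percentage points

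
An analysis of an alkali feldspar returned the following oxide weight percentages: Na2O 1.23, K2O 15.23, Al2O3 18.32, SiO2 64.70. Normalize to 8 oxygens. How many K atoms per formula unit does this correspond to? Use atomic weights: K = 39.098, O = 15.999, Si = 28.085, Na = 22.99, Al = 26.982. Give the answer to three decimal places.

0.900 K apfu

1.23 wt% Na2O ÷ 61.979 g/mol = 0.01985 mol, giving 0.03970 Na and 0.01985 O.
15.23 wt% K2O ÷ 94.195 g/mol = 0.16169 mol, giving 0.32338 K and 0.16169 O.
18.32 wt% Al2O3 ÷ 101.961 g/mol = 0.17968 mol, giving 0.35936 Al and 0.53904 O.
64.70 wt% SiO2 ÷ 60.083 g/mol = 1.07684 mol, giving 1.07684 Si and 2.15368 O.
Oxygen sums to 2.87426; scaling by 8/2.87426 = 2.78333 puts the formula on 8 O.
K: 0.32338 × 2.78333 = 0.900 atoms per formula unit.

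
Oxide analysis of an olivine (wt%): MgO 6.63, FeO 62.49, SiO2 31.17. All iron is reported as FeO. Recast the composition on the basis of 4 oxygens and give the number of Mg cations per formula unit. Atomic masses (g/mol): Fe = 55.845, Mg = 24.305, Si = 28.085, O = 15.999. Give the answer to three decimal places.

0.318 Mg apfu

MgO (M=40.304): mol = 0.16450; Mg = 0.16450, O = 0.16450.
FeO (M=71.844): mol = 0.86980; Fe = 0.86980, O = 0.86980.
SiO2 (M=60.083): mol = 0.51878; Si = 0.51878, O = 1.03756.
ΣO = 2.07186; factor = 4/ΣO = 1.93063.
Mg apfu = 0.16450 × 1.93063 = 0.318.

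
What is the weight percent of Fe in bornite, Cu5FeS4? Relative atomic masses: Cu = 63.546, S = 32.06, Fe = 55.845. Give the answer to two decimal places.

Molar mass of Cu5FeS4: 5×63.546 + 1×55.845 + 4×32.06 = 501.815 g/mol.
Mass of Fe per formula unit: 1 × 55.845 = 55.845 g.
Weight fraction Fe = 55.845 / 501.815 = 0.1113.

11.13 mass %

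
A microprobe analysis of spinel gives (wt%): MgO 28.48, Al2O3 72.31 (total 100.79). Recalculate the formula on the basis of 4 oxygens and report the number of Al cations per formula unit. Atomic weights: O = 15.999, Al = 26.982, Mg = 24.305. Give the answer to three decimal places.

MgO: 28.48/40.304 = 0.70663 mol → 0.70663 mol Mg, 0.70663 mol O.
Al2O3: 72.31/101.961 = 0.70919 mol → 1.41838 mol Al, 2.12757 mol O.
Total oxygen = 2.83420 mol. Normalization factor = 4/2.83420 = 1.41133.
Al per 4 O = 1.41838 × 1.41133 = 2.002.

2.002 Al apfu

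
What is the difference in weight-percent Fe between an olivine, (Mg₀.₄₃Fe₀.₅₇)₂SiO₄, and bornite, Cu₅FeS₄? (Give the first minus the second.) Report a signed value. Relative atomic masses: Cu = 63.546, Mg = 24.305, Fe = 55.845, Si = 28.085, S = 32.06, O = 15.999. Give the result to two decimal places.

24.91 percentage points

First mineral: 63.663 g Fe in 176.647 g formula = 36.04 wt% Fe.
Second mineral: 55.845 g Fe in 501.815 g formula = 11.13 wt% Fe.
36.04% − 11.13% gives a difference of 24.91 percentage points.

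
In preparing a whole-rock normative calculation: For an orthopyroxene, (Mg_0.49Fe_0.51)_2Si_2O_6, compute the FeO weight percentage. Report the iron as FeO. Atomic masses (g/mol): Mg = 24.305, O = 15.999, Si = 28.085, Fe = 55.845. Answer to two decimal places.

Formula mass = 232.945 g/mol.
1.02 Fe → 1.0200 mol FeO per formula unit; M(FeO) = 71.844, so FeO mass = 73.281 g.
73.281/232.945 × 100 = 31.46 wt%.

31.46 wt%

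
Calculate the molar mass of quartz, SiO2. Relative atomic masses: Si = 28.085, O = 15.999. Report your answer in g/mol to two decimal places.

60.08 g/mol

Si: 1 × 28.085 = 28.0850
O: 2 × 15.999 = 31.9980
Summing the contributions gives the formula mass.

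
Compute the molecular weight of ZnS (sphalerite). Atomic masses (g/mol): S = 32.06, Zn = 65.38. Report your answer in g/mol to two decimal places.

97.44 g/mol

Zn: 1 × 65.38 = 65.3800
S: 1 × 32.06 = 32.0600
Summing the contributions gives the formula mass.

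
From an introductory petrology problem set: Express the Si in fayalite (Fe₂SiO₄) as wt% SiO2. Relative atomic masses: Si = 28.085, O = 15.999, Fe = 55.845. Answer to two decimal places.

Formula mass = 203.771 g/mol.
1 Si → 1.0000 mol SiO2 per formula unit; M(SiO2) = 60.083, so SiO2 mass = 60.083 g.
60.083/203.771 × 100 = 29.49 wt%.

29.49 wt%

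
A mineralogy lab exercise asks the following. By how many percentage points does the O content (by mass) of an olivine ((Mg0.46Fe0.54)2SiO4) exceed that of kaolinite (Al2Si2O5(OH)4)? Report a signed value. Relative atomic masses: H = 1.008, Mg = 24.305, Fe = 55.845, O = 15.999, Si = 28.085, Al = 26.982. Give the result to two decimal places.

-19.16 percentage points

O in (Mg0.46Fe0.54)2SiO4: molar mass 174.754 g/mol; 4×15.999 = 63.996 g → 36.62 wt%.
O in Al2Si2O5(OH)4: molar mass 258.157 g/mol; 9×15.999 = 143.991 g → 55.78 wt%.
Difference = 36.62 − 55.78 = -19.16 percentage points.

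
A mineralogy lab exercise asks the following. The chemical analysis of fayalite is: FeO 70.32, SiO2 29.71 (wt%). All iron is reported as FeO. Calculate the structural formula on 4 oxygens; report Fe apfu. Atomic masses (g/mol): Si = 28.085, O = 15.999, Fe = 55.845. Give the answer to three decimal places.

FeO: 70.32/71.844 = 0.97879 mol → 0.97879 mol Fe, 0.97879 mol O.
SiO2: 29.71/60.083 = 0.49448 mol → 0.49448 mol Si, 0.98896 mol O.
Total oxygen = 1.96775 mol. Normalization factor = 4/1.96775 = 2.03278.
Fe per 4 O = 0.97879 × 2.03278 = 1.990.

1.990 Fe apfu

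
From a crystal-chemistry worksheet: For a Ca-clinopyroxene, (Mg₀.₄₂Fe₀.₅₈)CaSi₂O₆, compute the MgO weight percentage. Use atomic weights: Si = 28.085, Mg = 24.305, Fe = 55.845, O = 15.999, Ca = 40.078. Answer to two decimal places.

7.21 wt%

M((Mg₀.₄₂Fe₀.₅₈)CaSi₂O₆) = 234.840 g/mol; M(MgO) = 40.304 g/mol.
Moles MgO per formula unit = 0.42 Mg ÷ 1 = 0.4200.
MgO fraction = (0.4200 × 40.304) / 234.840 = 16.928/234.840 = 0.0721.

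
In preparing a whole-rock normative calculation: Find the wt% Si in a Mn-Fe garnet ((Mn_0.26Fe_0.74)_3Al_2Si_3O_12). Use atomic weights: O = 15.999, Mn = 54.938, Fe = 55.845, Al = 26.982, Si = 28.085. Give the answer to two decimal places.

16.95 wt%

Formula mass = 0.78·54.938 + 2.22·55.845 + 2·26.982 + 3·28.085 + 12·15.999 = 497.035 g/mol, of which 84.255 g is Si.
So Si makes up 84.255/497.035 = 0.1695 of the mass, i.e. 16.95%.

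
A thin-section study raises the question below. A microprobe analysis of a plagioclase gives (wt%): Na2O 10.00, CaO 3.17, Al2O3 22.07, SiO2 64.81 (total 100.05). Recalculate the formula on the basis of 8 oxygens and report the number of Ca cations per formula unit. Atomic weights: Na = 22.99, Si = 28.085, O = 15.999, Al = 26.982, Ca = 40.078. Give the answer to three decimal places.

0.150 Ca apfu

Na2O: 10.00/61.979 = 0.16134 mol → 0.32268 mol Na, 0.16134 mol O.
CaO: 3.17/56.077 = 0.05653 mol → 0.05653 mol Ca, 0.05653 mol O.
Al2O3: 22.07/101.961 = 0.21646 mol → 0.43292 mol Al, 0.64938 mol O.
SiO2: 64.81/60.083 = 1.07867 mol → 1.07867 mol Si, 2.15734 mol O.
Total oxygen = 3.02459 mol. Normalization factor = 8/3.02459 = 2.64499.
Ca per 8 O = 0.05653 × 2.64499 = 0.150.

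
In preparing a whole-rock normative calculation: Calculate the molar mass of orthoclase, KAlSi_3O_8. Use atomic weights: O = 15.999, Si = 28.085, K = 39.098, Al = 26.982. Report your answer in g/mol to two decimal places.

278.33 g/mol

K: 1 × 39.098 = 39.0980
Al: 1 × 26.982 = 26.9820
Si: 3 × 28.085 = 84.2550
O: 8 × 15.999 = 127.9920
Summing the contributions gives the formula mass.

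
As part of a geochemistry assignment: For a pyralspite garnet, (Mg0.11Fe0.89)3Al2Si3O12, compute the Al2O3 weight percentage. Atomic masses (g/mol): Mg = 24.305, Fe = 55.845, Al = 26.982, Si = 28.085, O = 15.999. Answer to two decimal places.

M((Mg0.11Fe0.89)3Al2Si3O12) = 487.334 g/mol; M(Al2O3) = 101.961 g/mol.
Moles Al2O3 per formula unit = 2 Al ÷ 2 = 1.0000.
Al2O3 fraction = (1.0000 × 101.961) / 487.334 = 101.961/487.334 = 0.2092.

20.92 wt%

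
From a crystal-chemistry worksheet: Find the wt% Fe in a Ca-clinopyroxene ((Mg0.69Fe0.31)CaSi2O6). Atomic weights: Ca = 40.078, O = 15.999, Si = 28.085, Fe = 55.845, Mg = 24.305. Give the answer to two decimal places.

Formula mass = 0.69×24.305 + 0.31×55.845 + 1×40.078 + 2×28.085 + 6×15.999 = 226.324 g/mol, of which 17.312 g is Fe.
So Fe makes up 17.312/226.324 = 0.0765 of the mass, i.e. 7.65%.

7.65 weight percent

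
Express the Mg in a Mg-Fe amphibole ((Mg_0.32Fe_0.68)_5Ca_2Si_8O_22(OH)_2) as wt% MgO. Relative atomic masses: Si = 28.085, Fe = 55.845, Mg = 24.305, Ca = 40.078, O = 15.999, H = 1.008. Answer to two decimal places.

7.01 wt%

Molar mass of (Mg_0.32Fe_0.68)_5Ca_2Si_8O_22(OH)_2 = 1.60·24.305 + 3.40·55.845 + 2·40.078 + 8·28.085 + 24·15.999 + 2·1.008 = 919.589 g/mol.
Each formula unit contains 1.60 Mg, equivalent to 1.60/1 = 1.6000 mol MgO.
M(MgO) = 1×24.305 + 1×15.999 = 40.304 g/mol.
Mass of MgO per formula unit = 1.6000 × 40.304 = 64.486 g.
MgO wt% = 64.486 / 919.589 × 100 = 7.01%.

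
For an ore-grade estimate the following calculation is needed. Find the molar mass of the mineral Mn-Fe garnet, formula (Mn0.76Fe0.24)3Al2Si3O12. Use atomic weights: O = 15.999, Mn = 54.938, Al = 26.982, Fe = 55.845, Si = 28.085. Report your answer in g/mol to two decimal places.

495.67 g/mol

Mn: 2.28 × 54.938 = 125.2586
Fe: 0.72 × 55.845 = 40.2084
Al: 2 × 26.982 = 53.9640
Si: 3 × 28.085 = 84.2550
O: 12 × 15.999 = 191.9880
Summing the contributions gives the formula mass.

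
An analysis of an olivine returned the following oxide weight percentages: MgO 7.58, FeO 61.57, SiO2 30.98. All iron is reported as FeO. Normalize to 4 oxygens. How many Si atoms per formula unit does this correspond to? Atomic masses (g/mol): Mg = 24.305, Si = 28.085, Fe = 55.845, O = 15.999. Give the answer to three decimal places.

MgO (M=40.304): mol = 0.18807; Mg = 0.18807, O = 0.18807.
FeO (M=71.844): mol = 0.85700; Fe = 0.85700, O = 0.85700.
SiO2 (M=60.083): mol = 0.51562; Si = 0.51562, O = 1.03124.
ΣO = 2.07631; factor = 4/ΣO = 1.92649.
Si apfu = 0.51562 × 1.92649 = 0.993.

0.993 Si apfu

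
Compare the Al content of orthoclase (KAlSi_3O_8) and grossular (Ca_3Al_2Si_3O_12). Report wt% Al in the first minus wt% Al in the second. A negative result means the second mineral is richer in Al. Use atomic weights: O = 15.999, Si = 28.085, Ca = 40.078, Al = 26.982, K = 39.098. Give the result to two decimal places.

Al in KAlSi_3O_8: molar mass 278.327 g/mol; 1×26.982 = 26.982 g → 9.69 wt%.
Al in Ca_3Al_2Si_3O_12: molar mass 450.441 g/mol; 2×26.982 = 53.964 g → 11.98 wt%.
Difference = 9.69 − 11.98 = -2.29 percentage points.

-2.29 percentage points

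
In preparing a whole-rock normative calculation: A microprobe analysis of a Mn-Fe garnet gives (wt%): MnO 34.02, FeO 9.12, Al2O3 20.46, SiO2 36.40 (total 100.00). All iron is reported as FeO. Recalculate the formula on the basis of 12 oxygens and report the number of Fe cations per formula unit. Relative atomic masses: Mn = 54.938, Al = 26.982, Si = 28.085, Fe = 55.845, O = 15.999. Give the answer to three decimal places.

0.629 Fe apfu

MnO (M=70.937): mol = 0.47958; Mn = 0.47958, O = 0.47958.
FeO (M=71.844): mol = 0.12694; Fe = 0.12694, O = 0.12694.
Al2O3 (M=101.961): mol = 0.20066; Al = 0.40132, O = 0.60198.
SiO2 (M=60.083): mol = 0.60583; Si = 0.60583, O = 1.21166.
ΣO = 2.42016; factor = 12/ΣO = 4.95835.
Fe apfu = 0.12694 × 4.95835 = 0.629.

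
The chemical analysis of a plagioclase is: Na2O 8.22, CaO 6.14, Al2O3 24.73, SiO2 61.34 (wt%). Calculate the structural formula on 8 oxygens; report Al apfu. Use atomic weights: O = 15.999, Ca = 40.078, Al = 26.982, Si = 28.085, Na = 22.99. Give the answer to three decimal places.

Na2O (M=61.979): mol = 0.13263; Na = 0.26526, O = 0.13263.
CaO (M=56.077): mol = 0.10949; Ca = 0.10949, O = 0.10949.
Al2O3 (M=101.961): mol = 0.24254; Al = 0.48508, O = 0.72762.
SiO2 (M=60.083): mol = 1.02092; Si = 1.02092, O = 2.04184.
ΣO = 3.01158; factor = 8/ΣO = 2.65641.
Al apfu = 0.48508 × 2.65641 = 1.289.

1.289 Al apfu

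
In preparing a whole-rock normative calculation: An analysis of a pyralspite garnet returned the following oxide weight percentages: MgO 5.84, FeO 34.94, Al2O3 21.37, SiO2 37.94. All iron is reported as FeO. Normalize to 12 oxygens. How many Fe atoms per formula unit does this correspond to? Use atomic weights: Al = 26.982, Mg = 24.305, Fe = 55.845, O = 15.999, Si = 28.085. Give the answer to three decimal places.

2.313 Fe apfu

5.84 wt% MgO ÷ 40.304 g/mol = 0.14490 mol, giving 0.14490 Mg and 0.14490 O.
34.94 wt% FeO ÷ 71.844 g/mol = 0.48633 mol, giving 0.48633 Fe and 0.48633 O.
21.37 wt% Al2O3 ÷ 101.961 g/mol = 0.20959 mol, giving 0.41918 Al and 0.62877 O.
37.94 wt% SiO2 ÷ 60.083 g/mol = 0.63146 mol, giving 0.63146 Si and 1.26292 O.
Oxygen sums to 2.52292; scaling by 12/2.52292 = 4.75639 puts the formula on 12 O.
Fe: 0.48633 × 4.75639 = 2.313 atoms per formula unit.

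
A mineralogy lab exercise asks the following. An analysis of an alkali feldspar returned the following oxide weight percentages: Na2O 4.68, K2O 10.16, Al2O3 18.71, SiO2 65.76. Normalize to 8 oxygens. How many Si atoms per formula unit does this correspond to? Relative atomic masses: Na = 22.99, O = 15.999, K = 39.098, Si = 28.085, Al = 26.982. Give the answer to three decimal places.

2.996 Si apfu

Na2O (M=61.979): mol = 0.07551; Na = 0.15102, O = 0.07551.
K2O (M=94.195): mol = 0.10786; K = 0.21572, O = 0.10786.
Al2O3 (M=101.961): mol = 0.18350; Al = 0.36700, O = 0.55050.
SiO2 (M=60.083): mol = 1.09449; Si = 1.09449, O = 2.18898.
ΣO = 2.92285; factor = 8/ΣO = 2.73705.
Si apfu = 1.09449 × 2.73705 = 2.996.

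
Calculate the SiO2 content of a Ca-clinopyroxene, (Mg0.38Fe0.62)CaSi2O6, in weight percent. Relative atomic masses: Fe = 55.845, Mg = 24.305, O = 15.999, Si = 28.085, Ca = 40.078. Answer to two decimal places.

50.90 wt%

Formula mass = 236.102 g/mol.
2 Si → 2.0000 mol SiO2 per formula unit; M(SiO2) = 60.083, so SiO2 mass = 120.166 g.
120.166/236.102 × 100 = 50.90 wt%.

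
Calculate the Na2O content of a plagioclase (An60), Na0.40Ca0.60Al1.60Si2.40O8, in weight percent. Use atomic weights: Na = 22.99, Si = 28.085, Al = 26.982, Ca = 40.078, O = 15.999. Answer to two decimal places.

M(Na0.40Ca0.60Al1.60Si2.40O8) = 271.810 g/mol; M(Na2O) = 61.979 g/mol.
Moles Na2O per formula unit = 0.40 Na ÷ 2 = 0.2000.
Na2O fraction = (0.2000 × 61.979) / 271.810 = 12.396/271.810 = 0.0456.

4.56 wt%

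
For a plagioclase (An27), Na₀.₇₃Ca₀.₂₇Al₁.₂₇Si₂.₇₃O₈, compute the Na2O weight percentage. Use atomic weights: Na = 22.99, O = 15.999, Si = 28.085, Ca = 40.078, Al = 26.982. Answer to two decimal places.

Molar mass of Na₀.₇₃Ca₀.₂₇Al₁.₂₇Si₂.₇₃O₈ = 0.73*22.99 + 0.27*40.078 + 1.27*26.982 + 2.73*28.085 + 8*15.999 = 266.535 g/mol.
Each formula unit contains 0.73 Na, equivalent to 0.73/2 = 0.3650 mol Na2O.
M(Na2O) = 2×22.99 + 1×15.999 = 61.979 g/mol.
Mass of Na2O per formula unit = 0.3650 × 61.979 = 22.622 g.
Na2O wt% = 22.622 / 266.535 × 100 = 8.49%.

8.49 wt%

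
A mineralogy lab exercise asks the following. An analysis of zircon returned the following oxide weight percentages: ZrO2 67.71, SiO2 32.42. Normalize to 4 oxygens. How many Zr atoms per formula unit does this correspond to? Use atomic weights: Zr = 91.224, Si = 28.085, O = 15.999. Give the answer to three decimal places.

ZrO2 (M=123.222): mol = 0.54950; Zr = 0.54950, O = 1.09900.
SiO2 (M=60.083): mol = 0.53959; Si = 0.53959, O = 1.07918.
ΣO = 2.17818; factor = 4/ΣO = 1.83640.
Zr apfu = 0.54950 × 1.83640 = 1.009.

1.009 Zr apfu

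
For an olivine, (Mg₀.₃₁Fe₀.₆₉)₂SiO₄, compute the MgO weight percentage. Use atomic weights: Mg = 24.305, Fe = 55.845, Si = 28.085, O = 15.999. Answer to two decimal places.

Molar mass of (Mg₀.₃₁Fe₀.₆₉)₂SiO₄ = 0.62*24.305 + 1.38*55.845 + 1*28.085 + 4*15.999 = 184.216 g/mol.
Each formula unit contains 0.62 Mg, equivalent to 0.62/1 = 0.6200 mol MgO.
M(MgO) = 1×24.305 + 1×15.999 = 40.304 g/mol.
Mass of MgO per formula unit = 0.6200 × 40.304 = 24.988 g.
MgO wt% = 24.988 / 184.216 × 100 = 13.56%.

13.56 wt%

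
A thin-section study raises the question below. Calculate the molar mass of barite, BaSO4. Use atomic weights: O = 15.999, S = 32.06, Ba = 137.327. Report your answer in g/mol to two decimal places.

M = 1·137.327 + 1·32.06 + 4·15.999

233.38 g/mol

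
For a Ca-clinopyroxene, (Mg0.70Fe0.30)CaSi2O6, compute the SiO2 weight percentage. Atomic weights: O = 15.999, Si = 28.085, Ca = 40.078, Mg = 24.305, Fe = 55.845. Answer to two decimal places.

53.17 wt%

M((Mg0.70Fe0.30)CaSi2O6) = 226.009 g/mol; M(SiO2) = 60.083 g/mol.
Moles SiO2 per formula unit = 2 Si ÷ 1 = 2.0000.
SiO2 fraction = (2.0000 × 60.083) / 226.009 = 120.166/226.009 = 0.5317.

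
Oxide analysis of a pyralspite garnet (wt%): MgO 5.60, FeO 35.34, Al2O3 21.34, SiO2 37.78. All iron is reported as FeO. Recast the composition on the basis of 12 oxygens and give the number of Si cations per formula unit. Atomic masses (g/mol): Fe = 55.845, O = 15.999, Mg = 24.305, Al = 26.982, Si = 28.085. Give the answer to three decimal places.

2.999 Si apfu

5.60 wt% MgO ÷ 40.304 g/mol = 0.13894 mol, giving 0.13894 Mg and 0.13894 O.
35.34 wt% FeO ÷ 71.844 g/mol = 0.49190 mol, giving 0.49190 Fe and 0.49190 O.
21.34 wt% Al2O3 ÷ 101.961 g/mol = 0.20930 mol, giving 0.41860 Al and 0.62790 O.
37.78 wt% SiO2 ÷ 60.083 g/mol = 0.62880 mol, giving 0.62880 Si and 1.25760 O.
Oxygen sums to 2.51634; scaling by 12/2.51634 = 4.76883 puts the formula on 12 O.
Si: 0.62880 × 4.76883 = 2.999 atoms per formula unit.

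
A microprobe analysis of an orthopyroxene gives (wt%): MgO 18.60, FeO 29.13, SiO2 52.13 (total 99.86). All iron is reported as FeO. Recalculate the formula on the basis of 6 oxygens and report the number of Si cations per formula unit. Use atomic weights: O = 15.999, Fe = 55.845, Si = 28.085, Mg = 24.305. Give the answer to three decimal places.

2.001 Si apfu

MgO: 18.60/40.304 = 0.46149 mol → 0.46149 mol Mg, 0.46149 mol O.
FeO: 29.13/71.844 = 0.40546 mol → 0.40546 mol Fe, 0.40546 mol O.
SiO2: 52.13/60.083 = 0.86763 mol → 0.86763 mol Si, 1.73526 mol O.
Total oxygen = 2.60221 mol. Normalization factor = 6/2.60221 = 2.30573.
Si per 6 O = 0.86763 × 2.30573 = 2.001.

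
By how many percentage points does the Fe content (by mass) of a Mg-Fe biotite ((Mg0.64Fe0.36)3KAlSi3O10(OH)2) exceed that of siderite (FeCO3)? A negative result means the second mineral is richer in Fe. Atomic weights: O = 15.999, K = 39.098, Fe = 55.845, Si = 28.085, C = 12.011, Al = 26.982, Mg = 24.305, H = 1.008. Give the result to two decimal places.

First mineral: 60.313 g Fe in 451.317 g formula = 13.36 wt% Fe.
Second mineral: 55.845 g Fe in 115.853 g formula = 48.20 wt% Fe.
13.36% − 48.20% gives a difference of -34.84 percentage points.

-34.84 percentage points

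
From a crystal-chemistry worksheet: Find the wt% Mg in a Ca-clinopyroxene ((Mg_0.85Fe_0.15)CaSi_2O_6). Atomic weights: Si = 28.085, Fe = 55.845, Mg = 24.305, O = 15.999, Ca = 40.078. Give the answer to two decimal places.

9.34 wt%

Formula mass = 0.85·24.305 + 0.15·55.845 + 1·40.078 + 2·28.085 + 6·15.999 = 221.278 g/mol, of which 20.659 g is Mg.
So Mg makes up 20.659/221.278 = 0.0934 of the mass, i.e. 9.34%.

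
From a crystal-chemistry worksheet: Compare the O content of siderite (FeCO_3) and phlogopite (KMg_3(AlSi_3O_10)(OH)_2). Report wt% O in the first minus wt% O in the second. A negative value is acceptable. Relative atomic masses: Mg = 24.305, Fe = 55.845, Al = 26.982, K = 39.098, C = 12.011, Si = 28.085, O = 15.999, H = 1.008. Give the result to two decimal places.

-4.58 percentage points

O in FeCO_3: molar mass 115.853 g/mol; 3×15.999 = 47.997 g → 41.43 wt%.
O in KMg_3(AlSi_3O_10)(OH)_2: molar mass 417.254 g/mol; 12×15.999 = 191.988 g → 46.01 wt%.
Difference = 41.43 − 46.01 = -4.58 percentage points.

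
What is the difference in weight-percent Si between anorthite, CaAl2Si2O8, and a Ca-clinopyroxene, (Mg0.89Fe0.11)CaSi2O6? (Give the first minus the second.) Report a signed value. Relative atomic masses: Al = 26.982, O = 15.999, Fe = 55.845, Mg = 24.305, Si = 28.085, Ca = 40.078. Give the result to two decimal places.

-5.34 percentage points

Si in CaAl2Si2O8: molar mass 278.204 g/mol; 2×28.085 = 56.170 g → 20.19 wt%.
Si in (Mg0.89Fe0.11)CaSi2O6: molar mass 220.016 g/mol; 2×28.085 = 56.170 g → 25.53 wt%.
Difference = 20.19 − 25.53 = -5.34 percentage points.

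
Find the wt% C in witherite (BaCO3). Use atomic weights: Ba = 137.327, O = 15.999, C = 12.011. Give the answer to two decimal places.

Formula mass = 1·137.327 + 1·12.011 + 3·15.999 = 197.335 g/mol, of which 12.011 g is C.
So C makes up 12.011/197.335 = 0.0609 of the mass, i.e. 6.09%.

6.09 weight percent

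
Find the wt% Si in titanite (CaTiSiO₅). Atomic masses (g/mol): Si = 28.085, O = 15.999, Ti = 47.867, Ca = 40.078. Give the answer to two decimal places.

M(CaTiSiO₅) = 196.025 g/mol.
Si contributes 1 × 28.085 = 28.085 g per mole.
28.085/196.025 = 0.1433 → 14.33%.

14.33 wt%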